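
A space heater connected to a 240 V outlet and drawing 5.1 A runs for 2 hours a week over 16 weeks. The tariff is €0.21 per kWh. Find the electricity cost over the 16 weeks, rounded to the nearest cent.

Power = 5.1 A × 240 V = 1224 W = 1.224 kW
Runtime = 2 h/week × 16 weeks = 32 h
Energy = 1.224 kW × 32 h = 39.168 kWh
Cost = 39.168 kWh × €0.21/kWh = €8.23

€8.23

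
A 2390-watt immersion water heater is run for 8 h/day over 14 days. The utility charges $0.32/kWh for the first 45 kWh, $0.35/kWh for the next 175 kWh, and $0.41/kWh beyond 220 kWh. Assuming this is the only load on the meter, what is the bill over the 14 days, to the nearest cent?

$95.20

Runtime = 8 h/day × 14 days = 112 h
Energy = 2.39 kW × 112 h = 267.68 kWh
Tier 1 (0–45 kWh): 45 × $0.32 = $14.4
Tier 2 (45–220 kWh): 175 × $0.35 = $61.25
Above 220 kWh: 47.68 × $0.41 = $19.5488
Bill = $95.20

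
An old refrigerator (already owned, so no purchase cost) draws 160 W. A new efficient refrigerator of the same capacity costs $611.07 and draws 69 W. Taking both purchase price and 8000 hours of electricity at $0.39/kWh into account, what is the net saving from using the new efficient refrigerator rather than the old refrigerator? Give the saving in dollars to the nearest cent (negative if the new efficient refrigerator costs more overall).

-$327.15

old refrigerator: $0.00 + (160/1000) kW × 8000 h × $0.39 = $0.00 + $499.2 = $499.2
new efficient refrigerator: $611.07 + (69/1000) kW × 8000 h × $0.39 = $611.07 + $215.28 = $826.35
Saving = $499.2 − $826.35 = −$327.15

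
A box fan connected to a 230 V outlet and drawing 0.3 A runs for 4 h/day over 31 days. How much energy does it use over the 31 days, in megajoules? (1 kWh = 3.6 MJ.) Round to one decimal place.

Power = 0.3 A × 230 V = 69 W = 0.069 kW
Runtime = 4 h/day × 31 days = 124 h
Energy = 0.069 kW × 124 h = 8.556 kWh
= 8.556 × 3.6 MJ = 30.8 MJ

30.8 MJ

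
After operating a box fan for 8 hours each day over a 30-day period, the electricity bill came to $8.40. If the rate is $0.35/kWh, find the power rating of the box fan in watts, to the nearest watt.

Energy = $8.40 ÷ $0.35/kWh = 24 kWh
Runtime = 8 h/day × 30 days = 240 h
Power = 24 kWh ÷ 240 h = 0.1 kW = 100 W

100 W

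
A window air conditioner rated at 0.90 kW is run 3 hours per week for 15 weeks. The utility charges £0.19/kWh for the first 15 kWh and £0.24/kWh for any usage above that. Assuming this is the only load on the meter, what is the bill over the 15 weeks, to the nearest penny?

Runtime = 3 h/week × 15 weeks = 45 h
Energy = 0.9 kW × 45 h = 40.5 kWh
Tier 1 (0–15 kWh): 15 × £0.19 = £2.85
Above 15 kWh: 25.5 × £0.24 = £6.12
Bill = £8.97

£8.97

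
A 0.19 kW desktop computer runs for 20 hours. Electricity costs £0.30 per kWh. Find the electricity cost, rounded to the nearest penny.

£1.14

Energy = 0.19 kW × 20 h = 3.8 kWh
Cost = 3.8 kWh × £0.30/kWh = £1.14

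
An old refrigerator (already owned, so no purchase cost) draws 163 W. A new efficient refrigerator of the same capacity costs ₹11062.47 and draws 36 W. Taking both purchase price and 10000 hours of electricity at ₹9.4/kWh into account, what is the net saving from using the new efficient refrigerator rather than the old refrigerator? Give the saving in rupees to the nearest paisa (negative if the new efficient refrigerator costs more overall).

old refrigerator: ₹0.00 + (163/1000) kW × 10000 h × ₹9.4 = ₹0.00 + ₹15322 = ₹15322
new efficient refrigerator: ₹11062.47 + (36/1000) kW × 10000 h × ₹9.4 = ₹11062.47 + ₹3384 = ₹14446.47
Saving = ₹15322 − ₹14446.47 = ₹875.53

₹875.53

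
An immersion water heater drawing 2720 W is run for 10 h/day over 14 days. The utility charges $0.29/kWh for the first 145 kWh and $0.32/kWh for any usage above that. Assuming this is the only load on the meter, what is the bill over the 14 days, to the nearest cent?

Runtime = 10 h/day × 14 days = 140 h
Energy = 2.72 kW × 140 h = 380.8 kWh
Tier 1 (0–145 kWh): 145 × $0.29 = $42.05
Above 145 kWh: 235.8 × $0.32 = $75.456
Bill = $117.51

$117.51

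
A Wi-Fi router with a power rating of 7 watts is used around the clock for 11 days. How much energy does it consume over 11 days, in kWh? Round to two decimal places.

1.85 kWh

Runtime = 24 h × 11 = 264 h
Energy = 0.007 kW × 264 h = 1.848 kWh ≈ 1.85 kWh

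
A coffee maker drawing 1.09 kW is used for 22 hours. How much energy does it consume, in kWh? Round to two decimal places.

Energy = 1.09 kW × 22 h = 23.98 kWh

23.98 kWh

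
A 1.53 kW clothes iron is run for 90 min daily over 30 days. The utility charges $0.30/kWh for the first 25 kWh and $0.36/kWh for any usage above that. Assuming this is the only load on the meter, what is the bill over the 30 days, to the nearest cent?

$23.29

Runtime = 90 min × 30 = 2700 min = 45 h
Energy = 1.53 kW × 45 h = 68.85 kWh
Tier 1 (0–25 kWh): 25 × $0.30 = $7.5
Above 25 kWh: 43.85 × $0.36 = $15.786
Bill = $23.29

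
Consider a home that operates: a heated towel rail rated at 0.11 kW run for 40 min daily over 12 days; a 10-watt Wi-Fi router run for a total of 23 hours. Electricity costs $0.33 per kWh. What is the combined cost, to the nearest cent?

heated towel rail: Runtime = 40 min × 12 = 480 min = 8 h
heated towel rail: 0.11 kW × 8 h = 0.88 kWh
Wi-Fi router: 0.01 kW × 23 h = 0.23 kWh
Total energy = 1.11 kWh
Cost = 1.11 × $0.33 = $0.37

$0.37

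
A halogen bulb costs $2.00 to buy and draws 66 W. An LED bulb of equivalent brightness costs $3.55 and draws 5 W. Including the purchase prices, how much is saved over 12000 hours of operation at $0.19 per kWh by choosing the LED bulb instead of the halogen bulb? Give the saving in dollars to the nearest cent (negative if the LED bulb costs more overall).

$137.53

halogen bulb: $2.00 + (66/1000) kW × 12000 h × $0.19 = $2.00 + $150.48 = $152.48
LED bulb: $3.55 + (5/1000) kW × 12000 h × $0.19 = $3.55 + $11.4 = $14.95
Saving = $152.48 − $14.95 = $137.53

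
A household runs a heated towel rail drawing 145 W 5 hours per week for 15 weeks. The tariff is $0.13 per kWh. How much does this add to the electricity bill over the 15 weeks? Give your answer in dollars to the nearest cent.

$1.41

Runtime = 5 h/week × 15 weeks = 75 h
Energy = 0.145 kW × 75 h = 10.875 kWh
Cost = 10.875 kWh × $0.13/kWh = $1.41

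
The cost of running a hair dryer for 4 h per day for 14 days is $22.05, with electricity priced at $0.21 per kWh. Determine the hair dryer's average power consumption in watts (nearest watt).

Energy = $22.05 ÷ $0.21/kWh = 105 kWh
Runtime = 4 h/day × 14 days = 56 h
Power = 105 kWh ÷ 56 h = 1.875 kW = 1875 W

1875 W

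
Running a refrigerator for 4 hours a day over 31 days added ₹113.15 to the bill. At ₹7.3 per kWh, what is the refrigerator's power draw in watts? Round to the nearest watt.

125 W

Energy = ₹113.15 ÷ ₹7.3/kWh = 15.5 kWh
Runtime = 4 h/day × 31 days = 124 h
Power = 15.5 kWh ÷ 124 h = 0.125 kW = 125 W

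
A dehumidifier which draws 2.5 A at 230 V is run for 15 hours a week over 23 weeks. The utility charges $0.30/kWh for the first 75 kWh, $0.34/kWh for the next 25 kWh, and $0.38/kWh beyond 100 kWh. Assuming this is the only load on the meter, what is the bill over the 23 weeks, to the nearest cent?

Power = 2.5 A × 230 V = 575 W = 0.575 kW
Runtime = 15 h/week × 23 weeks = 345 h
Energy = 0.575 kW × 345 h = 198.375 kWh
Tier 1 (0–75 kWh): 75 × $0.30 = $22.5
Tier 2 (75–100 kWh): 25 × $0.34 = $8.5
Above 100 kWh: 98.375 × $0.38 = $37.3825
Bill = $68.38

$68.38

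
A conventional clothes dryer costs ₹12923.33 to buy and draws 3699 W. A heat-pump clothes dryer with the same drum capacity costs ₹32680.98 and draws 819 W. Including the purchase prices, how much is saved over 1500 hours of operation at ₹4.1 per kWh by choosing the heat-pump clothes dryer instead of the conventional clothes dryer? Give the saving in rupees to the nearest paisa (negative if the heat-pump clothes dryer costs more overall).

conventional clothes dryer: ₹12923.33 + (3699/1000) kW × 1500 h × ₹4.1 = ₹12923.33 + ₹22748.85 = ₹35672.18
heat-pump clothes dryer: ₹32680.98 + (819/1000) kW × 1500 h × ₹4.1 = ₹32680.98 + ₹5036.85 = ₹37717.83
Saving = ₹35672.18 − ₹37717.83 = −₹2045.65

-₹2045.65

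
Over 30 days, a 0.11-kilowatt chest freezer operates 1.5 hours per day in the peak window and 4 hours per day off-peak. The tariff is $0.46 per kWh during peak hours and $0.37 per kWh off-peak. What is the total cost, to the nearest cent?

$7.16

Peak energy = 0.11 kW × 1.5 h × 30 = 4.95 kWh
Off-peak energy = 0.11 kW × 4 h × 30 = 13.2 kWh
Cost = 4.95 × $0.46 + 13.2 × $0.37 = $2.277 + $4.884 = $7.16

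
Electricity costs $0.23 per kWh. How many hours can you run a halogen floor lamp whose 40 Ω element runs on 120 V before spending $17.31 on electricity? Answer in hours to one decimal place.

209.1 h

Power = V²/R = 120²/40 = 360 W = 0.36 kW
Energy available = $17.31 ÷ $0.23/kWh = 75.2609 kWh
Hours = 75.2609 kWh ÷ 0.36 kW = 209.1 h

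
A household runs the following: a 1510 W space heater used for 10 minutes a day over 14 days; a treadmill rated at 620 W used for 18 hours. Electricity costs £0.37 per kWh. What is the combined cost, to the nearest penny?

space heater: Runtime = 10 min × 14 = 140 min = 2.333333… h
space heater: 1.51 kW × 2.333333… h = 3.523333… kWh
treadmill: 0.62 kW × 18 h = 11.16 kWh
Total energy = 14.683333… kWh
Cost = 14.683333… × £0.37 = £5.43

£5.43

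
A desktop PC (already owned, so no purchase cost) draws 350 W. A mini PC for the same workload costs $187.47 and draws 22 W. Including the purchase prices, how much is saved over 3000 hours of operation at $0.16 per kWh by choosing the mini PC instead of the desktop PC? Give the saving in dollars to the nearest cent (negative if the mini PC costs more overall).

desktop PC: $0.00 + (350/1000) kW × 3000 h × $0.16 = $0.00 + $168 = $168
mini PC: $187.47 + (22/1000) kW × 3000 h × $0.16 = $187.47 + $10.56 = $198.03
Saving = $168 − $198.03 = −$30.03

-$30.03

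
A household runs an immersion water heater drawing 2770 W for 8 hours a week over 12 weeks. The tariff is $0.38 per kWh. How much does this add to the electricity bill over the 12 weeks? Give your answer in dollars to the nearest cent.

Runtime = 8 h/week × 12 weeks = 96 h
Energy = 2.77 kW × 96 h = 265.92 kWh
Cost = 265.92 kWh × $0.38/kWh = $101.05

$101.05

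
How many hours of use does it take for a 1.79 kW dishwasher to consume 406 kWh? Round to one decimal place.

Hours = 406 kWh ÷ 1.79 kW = 226.8 h

226.8 h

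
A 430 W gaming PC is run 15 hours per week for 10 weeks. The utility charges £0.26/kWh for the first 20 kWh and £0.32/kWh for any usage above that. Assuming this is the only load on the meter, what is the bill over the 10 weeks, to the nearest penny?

Runtime = 15 h/week × 10 weeks = 150 h
Energy = 0.43 kW × 150 h = 64.5 kWh
Tier 1 (0–20 kWh): 20 × £0.26 = £5.2
Above 20 kWh: 44.5 × £0.32 = £14.24
Bill = £19.44

£19.44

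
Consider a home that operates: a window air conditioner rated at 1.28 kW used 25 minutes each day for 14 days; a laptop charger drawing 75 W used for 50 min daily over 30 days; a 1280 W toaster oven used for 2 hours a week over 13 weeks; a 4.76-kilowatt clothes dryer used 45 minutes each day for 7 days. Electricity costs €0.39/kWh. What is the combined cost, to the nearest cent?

€26.37

window air conditioner: Runtime = 25 min × 14 = 350 min = 5.833333… h
window air conditioner: 1.28 kW × 5.833333… h = 7.466666… kWh
laptop charger: Runtime = 50 min × 30 = 1500 min = 25 h
laptop charger: 0.075 kW × 25 h = 1.875 kWh
toaster oven: Runtime = 2 h/week × 13 weeks = 26 h
toaster oven: 1.28 kW × 26 h = 33.28 kWh
clothes dryer: Runtime = 45 min × 7 = 315 min = 5.25 h
clothes dryer: 4.76 kW × 5.25 h = 24.99 kWh
Total energy = 67.611666… kWh
Cost = 67.611666… × €0.39 = €26.37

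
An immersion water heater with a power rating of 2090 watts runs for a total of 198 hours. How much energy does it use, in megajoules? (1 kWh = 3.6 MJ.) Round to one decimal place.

1489.8 MJ

Energy = 2.09 kW × 198 h = 413.82 kWh
= 413.82 × 3.6 MJ = 1489.8 MJ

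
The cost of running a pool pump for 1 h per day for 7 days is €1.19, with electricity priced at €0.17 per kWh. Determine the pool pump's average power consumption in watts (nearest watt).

1000 W

Energy = €1.19 ÷ €0.17/kWh = 7 kWh
Runtime = 1 h/day × 7 days = 7 h
Power = 7 kWh ÷ 7 h = 1 kW = 1000 W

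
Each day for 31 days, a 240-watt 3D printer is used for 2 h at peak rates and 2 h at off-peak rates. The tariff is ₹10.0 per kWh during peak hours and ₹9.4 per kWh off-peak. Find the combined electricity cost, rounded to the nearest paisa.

Peak energy = 0.24 kW × 2 h × 31 = 14.88 kWh
Off-peak energy = 0.24 kW × 2 h × 31 = 14.88 kWh
Cost = 14.88 × ₹10.0 + 14.88 × ₹9.4 = ₹148.8 + ₹139.872 = ₹288.67

₹288.67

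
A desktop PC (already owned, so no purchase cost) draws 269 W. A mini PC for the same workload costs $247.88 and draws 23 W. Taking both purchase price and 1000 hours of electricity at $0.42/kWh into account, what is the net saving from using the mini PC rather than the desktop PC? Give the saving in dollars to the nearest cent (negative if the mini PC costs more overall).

desktop PC: $0.00 + (269/1000) kW × 1000 h × $0.42 = $0.00 + $112.98 = $112.98
mini PC: $247.88 + (23/1000) kW × 1000 h × $0.42 = $247.88 + $9.66 = $257.54
Saving = $112.98 − $257.54 = −$144.56

-$144.56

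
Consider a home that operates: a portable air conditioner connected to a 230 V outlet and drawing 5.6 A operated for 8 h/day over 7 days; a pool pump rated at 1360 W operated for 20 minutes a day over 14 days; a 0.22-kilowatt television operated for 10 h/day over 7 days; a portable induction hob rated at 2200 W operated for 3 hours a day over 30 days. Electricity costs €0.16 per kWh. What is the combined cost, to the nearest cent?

portable air conditioner: Power = 5.6 A × 230 V = 1288 W = 1.288 kW
portable air conditioner: Runtime = 8 h/day × 7 days = 56 h
portable air conditioner: 1.288 kW × 56 h = 72.128 kWh
pool pump: Runtime = 20 min × 14 = 280 min = 4.666666… h
pool pump: 1.36 kW × 4.666666… h = 6.346666… kWh
television: Runtime = 10 h/day × 7 days = 70 h
television: 0.22 kW × 70 h = 15.4 kWh
portable induction hob: Runtime = 3 h/day × 30 days = 90 h
portable induction hob: 2.2 kW × 90 h = 198 kWh
Total energy = 291.874666… kWh
Cost = 291.874666… × €0.16 = €46.70

€46.70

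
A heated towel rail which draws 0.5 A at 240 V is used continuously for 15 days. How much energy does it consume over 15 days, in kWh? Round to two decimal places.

Power = 0.5 A × 240 V = 120 W = 0.12 kW
Runtime = 24 h × 15 = 360 h
Energy = 0.12 kW × 360 h = 43.2 kWh

43.20 kWh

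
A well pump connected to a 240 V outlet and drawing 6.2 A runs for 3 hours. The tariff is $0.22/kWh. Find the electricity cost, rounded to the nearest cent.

Power = 6.2 A × 240 V = 1488 W = 1.488 kW
Energy = 1.488 kW × 3 h = 4.464 kWh
Cost = 4.464 kWh × $0.22/kWh = $0.98

$0.98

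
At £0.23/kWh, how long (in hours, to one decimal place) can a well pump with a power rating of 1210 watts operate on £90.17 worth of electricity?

324.0 h

Energy available = £90.17 ÷ £0.23/kWh = 392.0435 kWh
Hours = 392.0435 kWh ÷ 1.21 kW = 324.0 h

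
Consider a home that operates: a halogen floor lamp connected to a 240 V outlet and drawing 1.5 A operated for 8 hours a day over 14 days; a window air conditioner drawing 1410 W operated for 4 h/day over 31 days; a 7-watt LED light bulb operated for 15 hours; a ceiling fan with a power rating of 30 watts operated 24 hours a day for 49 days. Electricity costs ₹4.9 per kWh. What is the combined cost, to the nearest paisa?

₹1227.67

halogen floor lamp: Power = 1.5 A × 240 V = 360 W = 0.36 kW
halogen floor lamp: Runtime = 8 h/day × 14 days = 112 h
halogen floor lamp: 0.36 kW × 112 h = 40.32 kWh
window air conditioner: Runtime = 4 h/day × 31 days = 124 h
window air conditioner: 1.41 kW × 124 h = 174.84 kWh
LED light bulb: 0.007 kW × 15 h = 0.105 kWh
ceiling fan: Runtime = 24 h × 49 = 1176 h
ceiling fan: 0.03 kW × 1176 h = 35.28 kWh
Total energy = 250.545 kWh
Cost = 250.545 × ₹4.9 = ₹1227.67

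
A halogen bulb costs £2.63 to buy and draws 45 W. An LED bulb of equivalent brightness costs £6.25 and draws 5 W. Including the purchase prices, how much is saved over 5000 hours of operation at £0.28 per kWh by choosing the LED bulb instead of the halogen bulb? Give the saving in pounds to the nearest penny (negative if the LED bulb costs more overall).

halogen bulb: £2.63 + (45/1000) kW × 5000 h × £0.28 = £2.63 + £63 = £65.63
LED bulb: £6.25 + (5/1000) kW × 5000 h × £0.28 = £6.25 + £7 = £13.25
Saving = £65.63 − £13.25 = £52.38

£52.38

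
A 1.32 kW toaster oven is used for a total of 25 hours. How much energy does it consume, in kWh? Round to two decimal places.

33.00 kWh

Energy = 1.32 kW × 25 h = 33 kWh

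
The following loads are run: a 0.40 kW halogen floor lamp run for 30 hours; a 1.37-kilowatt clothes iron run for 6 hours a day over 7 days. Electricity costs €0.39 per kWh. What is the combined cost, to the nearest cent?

€27.12

halogen floor lamp: 0.4 kW × 30 h = 12 kWh
clothes iron: Runtime = 6 h/day × 7 days = 42 h
clothes iron: 1.37 kW × 42 h = 57.54 kWh
Total energy = 69.54 kWh
Cost = 69.54 × €0.39 = €27.12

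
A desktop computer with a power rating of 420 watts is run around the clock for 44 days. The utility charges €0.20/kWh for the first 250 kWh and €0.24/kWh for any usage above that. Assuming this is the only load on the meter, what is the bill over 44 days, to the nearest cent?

€96.44

Runtime = 24 h × 44 = 1056 h
Energy = 0.42 kW × 1056 h = 443.52 kWh
Tier 1 (0–250 kWh): 250 × €0.20 = €50
Above 250 kWh: 193.52 × €0.24 = €46.4448
Bill = €96.44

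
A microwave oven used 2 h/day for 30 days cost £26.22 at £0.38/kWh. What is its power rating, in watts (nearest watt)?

Energy = £26.22 ÷ £0.38/kWh = 69 kWh
Runtime = 2 h/day × 30 days = 60 h
Power = 69 kWh ÷ 60 h = 1.15 kW = 1150 W

1150 W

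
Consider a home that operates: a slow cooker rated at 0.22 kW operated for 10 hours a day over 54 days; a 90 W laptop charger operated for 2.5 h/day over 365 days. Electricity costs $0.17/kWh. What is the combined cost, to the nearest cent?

$34.16

slow cooker: Runtime = 10 h/day × 54 days = 540 h
slow cooker: 0.22 kW × 540 h = 118.8 kWh
laptop charger: Runtime = 2.5 h/day × 365 days = 912.5 h
laptop charger: 0.09 kW × 912.5 h = 82.125 kWh
Total energy = 200.925 kWh
Cost = 200.925 × $0.17 = $34.16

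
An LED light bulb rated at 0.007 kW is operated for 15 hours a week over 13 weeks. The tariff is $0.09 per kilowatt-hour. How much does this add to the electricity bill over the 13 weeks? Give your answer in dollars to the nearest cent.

$0.12

Runtime = 15 h/week × 13 weeks = 195 h
Energy = 0.007 kW × 195 h = 1.365 kWh
Cost = 1.365 kWh × $0.09/kWh = $0.12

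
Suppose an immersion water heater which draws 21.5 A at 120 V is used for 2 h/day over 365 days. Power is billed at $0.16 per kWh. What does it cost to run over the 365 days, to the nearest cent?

Power = 21.5 A × 120 V = 2580 W = 2.58 kW
Runtime = 2 h/day × 365 days = 730 h
Energy = 2.58 kW × 730 h = 1883.4 kWh
Cost = 1883.4 kWh × $0.16/kWh = $301.34

$301.34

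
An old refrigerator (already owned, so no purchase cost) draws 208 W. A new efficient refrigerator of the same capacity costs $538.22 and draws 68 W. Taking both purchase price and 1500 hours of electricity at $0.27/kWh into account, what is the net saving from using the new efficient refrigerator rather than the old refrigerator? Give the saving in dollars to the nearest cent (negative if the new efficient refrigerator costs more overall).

old refrigerator: $0.00 + (208/1000) kW × 1500 h × $0.27 = $0.00 + $84.24 = $84.24
new efficient refrigerator: $538.22 + (68/1000) kW × 1500 h × $0.27 = $538.22 + $27.54 = $565.76
Saving = $84.24 − $565.76 = −$481.52

-$481.52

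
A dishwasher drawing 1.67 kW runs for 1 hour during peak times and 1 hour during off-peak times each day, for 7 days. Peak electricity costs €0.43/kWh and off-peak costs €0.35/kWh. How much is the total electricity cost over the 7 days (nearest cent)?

€9.12

Peak energy = 1.67 kW × 1 h × 7 = 11.69 kWh
Off-peak energy = 1.67 kW × 1 h × 7 = 11.69 kWh
Cost = 11.69 × €0.43 + 11.69 × €0.35 = €5.0267 + €4.0915 = €9.12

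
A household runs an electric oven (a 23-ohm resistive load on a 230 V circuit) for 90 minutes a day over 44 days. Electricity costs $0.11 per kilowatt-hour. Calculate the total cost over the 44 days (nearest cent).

Power = V²/R = 230²/23 = 2300 W = 2.3 kW
Runtime = 90 min × 44 = 3960 min = 66 h
Energy = 2.3 kW × 66 h = 151.8 kWh
Cost = 151.8 kWh × $0.11/kWh = $16.70

$16.70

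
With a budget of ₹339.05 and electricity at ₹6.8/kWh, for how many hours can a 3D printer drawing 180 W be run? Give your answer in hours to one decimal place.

Energy available = ₹339.05 ÷ ₹6.8/kWh = 49.8603 kWh
Hours = 49.8603 kWh ÷ 0.18 kW = 277.0 h

277.0 h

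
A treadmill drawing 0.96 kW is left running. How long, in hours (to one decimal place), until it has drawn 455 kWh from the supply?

474.0 h

Hours = 455 kWh ÷ 0.96 kW = 474.0 h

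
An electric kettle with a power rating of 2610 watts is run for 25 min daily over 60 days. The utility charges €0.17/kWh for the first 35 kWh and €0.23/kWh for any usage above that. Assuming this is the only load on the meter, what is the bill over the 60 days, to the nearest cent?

Runtime = 25 min × 60 = 1500 min = 25 h
Energy = 2.61 kW × 25 h = 65.25 kWh
Tier 1 (0–35 kWh): 35 × €0.17 = €5.95
Above 35 kWh: 30.25 × €0.23 = €6.9575
Bill = €12.91

€12.91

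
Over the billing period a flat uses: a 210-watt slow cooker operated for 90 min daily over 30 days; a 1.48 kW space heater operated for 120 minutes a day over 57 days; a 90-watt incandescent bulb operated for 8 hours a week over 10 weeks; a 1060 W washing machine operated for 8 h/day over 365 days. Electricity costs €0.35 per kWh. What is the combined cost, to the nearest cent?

€1148.20

slow cooker: Runtime = 90 min × 30 = 2700 min = 45 h
slow cooker: 0.21 kW × 45 h = 9.45 kWh
space heater: Runtime = 120 min × 57 = 6840 min = 114 h
space heater: 1.48 kW × 114 h = 168.72 kWh
incandescent bulb: Runtime = 8 h/week × 10 weeks = 80 h
incandescent bulb: 0.09 kW × 80 h = 7.2 kWh
washing machine: Runtime = 8 h/day × 365 days = 2920 h
washing machine: 1.06 kW × 2920 h = 3095.2 kWh
Total energy = 3280.57 kWh
Cost = 3280.57 × €0.35 = €1148.20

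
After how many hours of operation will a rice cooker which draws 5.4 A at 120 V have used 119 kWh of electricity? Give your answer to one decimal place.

183.6 h

Power = 5.4 A × 120 V = 648 W = 0.648 kW
Hours = 119 kWh ÷ 0.648 kW = 183.6 h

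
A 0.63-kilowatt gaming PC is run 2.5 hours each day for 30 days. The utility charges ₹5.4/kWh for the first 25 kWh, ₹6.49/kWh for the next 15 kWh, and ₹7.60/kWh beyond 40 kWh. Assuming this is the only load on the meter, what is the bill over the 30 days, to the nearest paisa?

₹287.45

Runtime = 2.5 h/day × 30 days = 75 h
Energy = 0.63 kW × 75 h = 47.25 kWh
Tier 1 (0–25 kWh): 25 × ₹5.4 = ₹135
Tier 2 (25–40 kWh): 15 × ₹6.49 = ₹97.35
Above 40 kWh: 7.25 × ₹7.60 = ₹55.1
Bill = ₹287.45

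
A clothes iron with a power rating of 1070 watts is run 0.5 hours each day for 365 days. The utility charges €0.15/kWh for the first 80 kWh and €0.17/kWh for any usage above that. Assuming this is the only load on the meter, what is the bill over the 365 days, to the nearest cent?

€31.60

Runtime = 0.5 h/day × 365 days = 182.5 h
Energy = 1.07 kW × 182.5 h = 195.275 kWh
Tier 1 (0–80 kWh): 80 × €0.15 = €12
Above 80 kWh: 115.275 × €0.17 = €19.59675
Bill = €31.60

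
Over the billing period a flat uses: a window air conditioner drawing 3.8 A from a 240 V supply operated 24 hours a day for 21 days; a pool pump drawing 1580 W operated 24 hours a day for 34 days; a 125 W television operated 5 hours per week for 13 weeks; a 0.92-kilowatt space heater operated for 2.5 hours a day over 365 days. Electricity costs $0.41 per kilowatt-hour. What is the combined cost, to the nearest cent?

window air conditioner: Power = 3.8 A × 240 V = 912 W = 0.912 kW
window air conditioner: Runtime = 24 h × 21 = 504 h
window air conditioner: 0.912 kW × 504 h = 459.648 kWh
pool pump: Runtime = 24 h × 34 = 816 h
pool pump: 1.58 kW × 816 h = 1289.28 kWh
television: Runtime = 5 h/week × 13 weeks = 65 h
television: 0.125 kW × 65 h = 8.125 kWh
space heater: Runtime = 2.5 h/day × 365 days = 912.5 h
space heater: 0.92 kW × 912.5 h = 839.5 kWh
Total energy = 2596.553 kWh
Cost = 2596.553 × $0.41 = $1064.59

$1064.59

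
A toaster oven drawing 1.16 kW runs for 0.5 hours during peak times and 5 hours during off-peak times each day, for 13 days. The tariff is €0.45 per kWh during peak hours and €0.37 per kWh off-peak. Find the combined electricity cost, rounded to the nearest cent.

€31.29

Peak energy = 1.16 kW × 0.5 h × 13 = 7.54 kWh
Off-peak energy = 1.16 kW × 5 h × 13 = 75.4 kWh
Cost = 7.54 × €0.45 + 75.4 × €0.37 = €3.393 + €27.898 = €31.29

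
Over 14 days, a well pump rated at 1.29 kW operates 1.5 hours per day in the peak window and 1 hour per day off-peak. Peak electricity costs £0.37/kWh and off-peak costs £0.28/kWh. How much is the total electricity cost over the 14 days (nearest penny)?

£15.08

Peak energy = 1.29 kW × 1.5 h × 14 = 27.09 kWh
Off-peak energy = 1.29 kW × 1 h × 14 = 18.06 kWh
Cost = 27.09 × £0.37 + 18.06 × £0.28 = £10.0233 + £5.0568 = £15.08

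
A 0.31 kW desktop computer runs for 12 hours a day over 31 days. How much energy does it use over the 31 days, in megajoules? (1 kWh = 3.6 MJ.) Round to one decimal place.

415.2 MJ

Runtime = 12 h/day × 31 days = 372 h
Energy = 0.31 kW × 372 h = 115.32 kWh
= 115.32 × 3.6 MJ = 415.2 MJ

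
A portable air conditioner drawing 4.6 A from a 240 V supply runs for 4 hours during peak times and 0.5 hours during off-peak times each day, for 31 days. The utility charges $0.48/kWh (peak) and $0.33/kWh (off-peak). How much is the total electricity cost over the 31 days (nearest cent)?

Power = 4.6 A × 240 V = 1104 W = 1.104 kW
Peak energy = 1.104 kW × 4 h × 31 = 136.896 kWh
Off-peak energy = 1.104 kW × 0.5 h × 31 = 17.112 kWh
Cost = 136.896 × $0.48 + 17.112 × $0.33 = $65.71008 + $5.64696 = $71.36

$71.36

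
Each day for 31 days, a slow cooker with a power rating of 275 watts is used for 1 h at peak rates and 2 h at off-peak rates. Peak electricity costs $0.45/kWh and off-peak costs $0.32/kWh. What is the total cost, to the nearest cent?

$9.29

Peak energy = 0.275 kW × 1 h × 31 = 8.525 kWh
Off-peak energy = 0.275 kW × 2 h × 31 = 17.05 kWh
Cost = 8.525 × $0.45 + 17.05 × $0.32 = $3.83625 + $5.456 = $9.29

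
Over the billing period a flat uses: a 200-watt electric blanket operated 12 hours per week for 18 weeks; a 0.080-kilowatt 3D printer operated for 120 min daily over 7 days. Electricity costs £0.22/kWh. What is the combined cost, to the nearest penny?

electric blanket: Runtime = 12 h/week × 18 weeks = 216 h
electric blanket: 0.2 kW × 216 h = 43.2 kWh
3D printer: Runtime = 120 min × 7 = 840 min = 14 h
3D printer: 0.08 kW × 14 h = 1.12 kWh
Total energy = 44.32 kWh
Cost = 44.32 × £0.22 = £9.75

£9.75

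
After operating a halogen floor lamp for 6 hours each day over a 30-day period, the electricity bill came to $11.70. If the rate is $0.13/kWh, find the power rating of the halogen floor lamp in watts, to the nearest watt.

500 W

Energy = $11.70 ÷ $0.13/kWh = 90 kWh
Runtime = 6 h/day × 30 days = 180 h
Power = 90 kWh ÷ 180 h = 0.5 kW = 500 W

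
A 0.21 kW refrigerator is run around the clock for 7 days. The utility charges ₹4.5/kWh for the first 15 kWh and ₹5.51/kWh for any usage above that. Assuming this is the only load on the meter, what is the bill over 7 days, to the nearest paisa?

Runtime = 24 h × 7 = 168 h
Energy = 0.21 kW × 168 h = 35.28 kWh
Tier 1 (0–15 kWh): 15 × ₹4.5 = ₹67.5
Above 15 kWh: 20.28 × ₹5.51 = ₹111.7428
Bill = ₹179.24

₹179.24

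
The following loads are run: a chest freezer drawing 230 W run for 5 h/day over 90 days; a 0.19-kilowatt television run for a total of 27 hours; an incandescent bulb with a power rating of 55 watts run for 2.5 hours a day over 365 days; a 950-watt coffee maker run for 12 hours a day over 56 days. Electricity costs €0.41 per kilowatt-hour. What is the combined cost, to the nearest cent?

chest freezer: Runtime = 5 h/day × 90 days = 450 h
chest freezer: 0.23 kW × 450 h = 103.5 kWh
television: 0.19 kW × 27 h = 5.13 kWh
incandescent bulb: Runtime = 2.5 h/day × 365 days = 912.5 h
incandescent bulb: 0.055 kW × 912.5 h = 50.1875 kWh
coffee maker: Runtime = 12 h/day × 56 days = 672 h
coffee maker: 0.95 kW × 672 h = 638.4 kWh
Total energy = 797.2175 kWh
Cost = 797.2175 × €0.41 = €326.86

€326.86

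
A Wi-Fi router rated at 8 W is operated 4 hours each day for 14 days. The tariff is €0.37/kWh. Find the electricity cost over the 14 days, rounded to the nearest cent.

€0.17

Runtime = 4 h/day × 14 days = 56 h
Energy = 0.008 kW × 56 h = 0.448 kWh
Cost = 0.448 kWh × €0.37/kWh = €0.17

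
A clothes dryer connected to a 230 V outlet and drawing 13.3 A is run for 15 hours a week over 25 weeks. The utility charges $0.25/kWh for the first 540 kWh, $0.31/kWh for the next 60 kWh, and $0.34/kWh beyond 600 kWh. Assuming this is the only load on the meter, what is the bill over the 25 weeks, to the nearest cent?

$339.62

Power = 13.3 A × 230 V = 3059 W = 3.059 kW
Runtime = 15 h/week × 25 weeks = 375 h
Energy = 3.059 kW × 375 h = 1147.125 kWh
Tier 1 (0–540 kWh): 540 × $0.25 = $135
Tier 2 (540–600 kWh): 60 × $0.31 = $18.6
Above 600 kWh: 547.125 × $0.34 = $186.0225
Bill = $339.62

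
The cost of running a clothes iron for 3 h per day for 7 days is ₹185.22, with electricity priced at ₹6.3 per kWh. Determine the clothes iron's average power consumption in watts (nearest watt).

1400 W

Energy = ₹185.22 ÷ ₹6.3/kWh = 29.4 kWh
Runtime = 3 h/day × 7 days = 21 h
Power = 29.4 kWh ÷ 21 h = 1.4 kW = 1400 W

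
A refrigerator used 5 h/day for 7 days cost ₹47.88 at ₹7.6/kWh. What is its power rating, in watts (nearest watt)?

Energy = ₹47.88 ÷ ₹7.6/kWh = 6.3 kWh
Runtime = 5 h/day × 7 days = 35 h
Power = 6.3 kWh ÷ 35 h = 0.18 kW = 180 W

180 W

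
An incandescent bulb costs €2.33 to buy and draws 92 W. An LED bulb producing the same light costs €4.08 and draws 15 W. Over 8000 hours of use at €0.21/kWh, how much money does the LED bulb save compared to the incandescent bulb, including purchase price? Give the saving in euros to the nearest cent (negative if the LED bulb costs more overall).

incandescent bulb: €2.33 + (92/1000) kW × 8000 h × €0.21 = €2.33 + €154.56 = €156.89
LED bulb: €4.08 + (15/1000) kW × 8000 h × €0.21 = €4.08 + €25.2 = €29.28
Saving = €156.89 − €29.28 = €127.61

€127.61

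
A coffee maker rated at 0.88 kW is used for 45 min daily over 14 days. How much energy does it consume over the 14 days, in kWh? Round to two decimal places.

9.24 kWh

Runtime = 45 min × 14 = 630 min = 10.5 h
Energy = 0.88 kW × 10.5 h = 9.24 kWh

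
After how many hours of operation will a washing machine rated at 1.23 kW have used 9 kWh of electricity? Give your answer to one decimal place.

7.3 h

Hours = 9 kWh ÷ 1.23 kW = 7.3 h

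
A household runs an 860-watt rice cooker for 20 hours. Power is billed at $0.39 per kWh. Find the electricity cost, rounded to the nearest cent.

Energy = 0.86 kW × 20 h = 17.2 kWh
Cost = 17.2 kWh × $0.39/kWh = $6.71

$6.71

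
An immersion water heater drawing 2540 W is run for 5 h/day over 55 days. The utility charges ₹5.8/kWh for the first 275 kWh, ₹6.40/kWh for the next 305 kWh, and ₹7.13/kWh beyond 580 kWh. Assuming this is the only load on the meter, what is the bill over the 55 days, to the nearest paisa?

₹4391.91

Runtime = 5 h/day × 55 days = 275 h
Energy = 2.54 kW × 275 h = 698.5 kWh
Tier 1 (0–275 kWh): 275 × ₹5.8 = ₹1595
Tier 2 (275–580 kWh): 305 × ₹6.40 = ₹1952
Above 580 kWh: 118.5 × ₹7.13 = ₹844.905
Bill = ₹4391.91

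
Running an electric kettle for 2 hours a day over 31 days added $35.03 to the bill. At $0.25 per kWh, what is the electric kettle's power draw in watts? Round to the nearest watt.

Energy = $35.03 ÷ $0.25/kWh = 140.12 kWh
Runtime = 2 h/day × 31 days = 62 h
Power = 140.12 kWh ÷ 62 h = 2.26 kW = 2260 W

2260 W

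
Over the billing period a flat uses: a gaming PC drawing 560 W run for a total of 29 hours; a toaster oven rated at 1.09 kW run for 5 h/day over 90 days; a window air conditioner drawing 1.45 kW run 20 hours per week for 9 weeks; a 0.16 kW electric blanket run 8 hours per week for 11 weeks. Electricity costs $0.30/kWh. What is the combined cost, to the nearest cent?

$234.55

gaming PC: 0.56 kW × 29 h = 16.24 kWh
toaster oven: Runtime = 5 h/day × 90 days = 450 h
toaster oven: 1.09 kW × 450 h = 490.5 kWh
window air conditioner: Runtime = 20 h/week × 9 weeks = 180 h
window air conditioner: 1.45 kW × 180 h = 261 kWh
electric blanket: Runtime = 8 h/week × 11 weeks = 88 h
electric blanket: 0.16 kW × 88 h = 14.08 kWh
Total energy = 781.82 kWh
Cost = 781.82 × $0.30 = $234.55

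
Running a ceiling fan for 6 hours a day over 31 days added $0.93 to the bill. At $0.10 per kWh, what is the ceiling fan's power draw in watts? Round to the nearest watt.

Energy = $0.93 ÷ $0.10/kWh = 9.3 kWh
Runtime = 6 h/day × 31 days = 186 h
Power = 9.3 kWh ÷ 186 h = 0.05 kW = 50 W

50 W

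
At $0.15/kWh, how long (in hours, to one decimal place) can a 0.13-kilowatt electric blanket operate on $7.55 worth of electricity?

Energy available = $7.55 ÷ $0.15/kWh = 50.3333 kWh
Hours = 50.3333 kWh ÷ 0.13 kW = 387.2 h

387.2 h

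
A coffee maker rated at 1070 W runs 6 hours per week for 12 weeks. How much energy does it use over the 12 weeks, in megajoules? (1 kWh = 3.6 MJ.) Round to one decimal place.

Runtime = 6 h/week × 12 weeks = 72 h
Energy = 1.07 kW × 72 h = 77.04 kWh
= 77.04 × 3.6 MJ = 277.3 MJ

277.3 MJ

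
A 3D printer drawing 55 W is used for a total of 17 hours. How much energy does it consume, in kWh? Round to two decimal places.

Energy = 0.055 kW × 17 h = 0.935 kWh ≈ 0.94 kWh

0.94 kWh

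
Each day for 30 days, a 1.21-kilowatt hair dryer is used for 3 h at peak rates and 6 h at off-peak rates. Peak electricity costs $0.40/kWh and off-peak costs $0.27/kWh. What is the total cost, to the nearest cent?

$102.37

Peak energy = 1.21 kW × 3 h × 30 = 108.9 kWh
Off-peak energy = 1.21 kW × 6 h × 30 = 217.8 kWh
Cost = 108.9 × $0.40 + 217.8 × $0.27 = $43.56 + $58.806 = $102.37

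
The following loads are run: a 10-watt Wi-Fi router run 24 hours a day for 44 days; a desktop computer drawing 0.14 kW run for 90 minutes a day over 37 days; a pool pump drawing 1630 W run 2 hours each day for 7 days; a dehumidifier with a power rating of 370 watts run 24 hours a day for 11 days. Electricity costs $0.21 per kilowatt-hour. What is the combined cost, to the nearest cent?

Wi-Fi router: Runtime = 24 h × 44 = 1056 h
Wi-Fi router: 0.01 kW × 1056 h = 10.56 kWh
desktop computer: Runtime = 90 min × 37 = 3330 min = 55.5 h
desktop computer: 0.14 kW × 55.5 h = 7.77 kWh
pool pump: Runtime = 2 h/day × 7 days = 14 h
pool pump: 1.63 kW × 14 h = 22.82 kWh
dehumidifier: Runtime = 24 h × 11 = 264 h
dehumidifier: 0.37 kW × 264 h = 97.68 kWh
Total energy = 138.83 kWh
Cost = 138.83 × $0.21 = $29.15

$29.15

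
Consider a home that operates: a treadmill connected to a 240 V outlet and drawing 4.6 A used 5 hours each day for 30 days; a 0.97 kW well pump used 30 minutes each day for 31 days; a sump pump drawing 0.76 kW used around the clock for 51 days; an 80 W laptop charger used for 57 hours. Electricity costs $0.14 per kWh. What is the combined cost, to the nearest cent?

$156.16

treadmill: Power = 4.6 A × 240 V = 1104 W = 1.104 kW
treadmill: Runtime = 5 h/day × 30 days = 150 h
treadmill: 1.104 kW × 150 h = 165.6 kWh
well pump: Runtime = 30 min × 31 = 930 min = 15.5 h
well pump: 0.97 kW × 15.5 h = 15.035 kWh
sump pump: Runtime = 24 h × 51 = 1224 h
sump pump: 0.76 kW × 1224 h = 930.24 kWh
laptop charger: 0.08 kW × 57 h = 4.56 kWh
Total energy = 1115.435 kWh
Cost = 1115.435 × $0.14 = $156.16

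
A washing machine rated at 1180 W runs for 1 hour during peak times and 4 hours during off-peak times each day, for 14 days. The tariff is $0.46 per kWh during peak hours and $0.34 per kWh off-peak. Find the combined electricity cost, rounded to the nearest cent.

Peak energy = 1.18 kW × 1 h × 14 = 16.52 kWh
Off-peak energy = 1.18 kW × 4 h × 14 = 66.08 kWh
Cost = 16.52 × $0.46 + 66.08 × $0.34 = $7.5992 + $22.4672 = $30.07

$30.07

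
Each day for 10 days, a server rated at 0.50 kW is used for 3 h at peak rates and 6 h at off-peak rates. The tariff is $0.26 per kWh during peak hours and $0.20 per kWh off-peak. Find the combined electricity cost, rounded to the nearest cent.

Peak energy = 0.5 kW × 3 h × 10 = 15 kWh
Off-peak energy = 0.5 kW × 6 h × 10 = 30 kWh
Cost = 15 × $0.26 + 30 × $0.20 = $3.9 + $6 = $9.90

$9.90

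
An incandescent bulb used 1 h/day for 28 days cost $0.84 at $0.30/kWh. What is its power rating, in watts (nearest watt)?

Energy = $0.84 ÷ $0.30/kWh = 2.8 kWh
Runtime = 1 h/day × 28 days = 28 h
Power = 2.8 kWh ÷ 28 h = 0.1 kW = 100 W

100 W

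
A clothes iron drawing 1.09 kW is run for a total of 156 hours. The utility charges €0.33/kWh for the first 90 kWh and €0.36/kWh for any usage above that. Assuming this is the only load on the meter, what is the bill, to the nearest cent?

€58.51

Energy = 1.09 kW × 156 h = 170.04 kWh
Tier 1 (0–90 kWh): 90 × €0.33 = €29.7
Above 90 kWh: 80.04 × €0.36 = €28.8144
Bill = €58.51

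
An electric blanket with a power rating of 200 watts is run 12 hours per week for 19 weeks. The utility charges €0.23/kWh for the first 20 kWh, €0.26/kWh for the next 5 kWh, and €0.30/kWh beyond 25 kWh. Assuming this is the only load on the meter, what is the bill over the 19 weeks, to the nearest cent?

Runtime = 12 h/week × 19 weeks = 228 h
Energy = 0.2 kW × 228 h = 45.6 kWh
Tier 1 (0–20 kWh): 20 × €0.23 = €4.6
Tier 2 (20–25 kWh): 5 × €0.26 = €1.3
Above 25 kWh: 20.6 × €0.30 = €6.18
Bill = €12.08

€12.08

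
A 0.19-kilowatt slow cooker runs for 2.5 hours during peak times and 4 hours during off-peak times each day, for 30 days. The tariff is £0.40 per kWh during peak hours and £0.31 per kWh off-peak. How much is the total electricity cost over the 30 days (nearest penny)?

£12.77

Peak energy = 0.19 kW × 2.5 h × 30 = 14.25 kWh
Off-peak energy = 0.19 kW × 4 h × 30 = 22.8 kWh
Cost = 14.25 × £0.40 + 22.8 × £0.31 = £5.7 + £7.068 = £12.77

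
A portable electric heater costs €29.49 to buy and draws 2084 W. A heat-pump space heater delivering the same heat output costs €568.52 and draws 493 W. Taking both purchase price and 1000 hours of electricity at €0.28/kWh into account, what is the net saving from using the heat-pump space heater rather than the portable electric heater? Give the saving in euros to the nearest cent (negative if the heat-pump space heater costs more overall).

-€93.55

portable electric heater: €29.49 + (2084/1000) kW × 1000 h × €0.28 = €29.49 + €583.52 = €613.01
heat-pump space heater: €568.52 + (493/1000) kW × 1000 h × €0.28 = €568.52 + €138.04 = €706.56
Saving = €613.01 − €706.56 = −€93.55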